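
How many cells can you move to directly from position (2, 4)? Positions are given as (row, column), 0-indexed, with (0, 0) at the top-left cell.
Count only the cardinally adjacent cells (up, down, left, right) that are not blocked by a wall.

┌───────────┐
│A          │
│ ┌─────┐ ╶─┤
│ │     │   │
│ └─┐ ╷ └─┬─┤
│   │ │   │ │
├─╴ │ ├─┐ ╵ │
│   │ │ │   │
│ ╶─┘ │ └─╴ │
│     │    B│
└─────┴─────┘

Checking passable neighbors of (2, 4):
Neighbors: (3, 4), (2, 3)
Count: 2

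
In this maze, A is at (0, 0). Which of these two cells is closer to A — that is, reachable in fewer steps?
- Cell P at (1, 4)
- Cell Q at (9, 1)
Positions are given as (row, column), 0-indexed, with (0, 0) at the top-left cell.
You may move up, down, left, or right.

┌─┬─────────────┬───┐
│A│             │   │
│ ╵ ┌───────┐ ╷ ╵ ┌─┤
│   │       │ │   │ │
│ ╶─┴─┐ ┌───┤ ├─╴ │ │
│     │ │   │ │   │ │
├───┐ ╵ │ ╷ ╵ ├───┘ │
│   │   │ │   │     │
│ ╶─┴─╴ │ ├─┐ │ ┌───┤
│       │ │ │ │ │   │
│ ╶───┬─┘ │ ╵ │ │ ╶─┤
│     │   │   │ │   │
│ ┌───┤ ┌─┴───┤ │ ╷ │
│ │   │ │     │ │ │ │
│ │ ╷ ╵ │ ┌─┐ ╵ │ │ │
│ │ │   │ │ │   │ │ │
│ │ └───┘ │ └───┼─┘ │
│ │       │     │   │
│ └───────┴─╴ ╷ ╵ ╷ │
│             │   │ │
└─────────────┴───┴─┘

Shortest path A → P at (1, 4): 9 steps
Shortest path A → Q at (9, 1): 16 steps

P is closer (9 steps vs 16 steps).

Path to P:

┌─┬─────────────┬───┐
│A│             │   │
│ ╵ ┌───────┐ ╷ ╵ ┌─┤
│↓  │  ↱ P  │ │   │ │
│ ╶─┴─┐ ┌───┤ ├─╴ │ │
│↳ → ↓│↑│   │ │   │ │
├───┐ ╵ │ ╷ ╵ ├───┘ │
│   │↳ ↑│ │   │     │
│ ╶─┴─╴ │ ├─┐ │ ┌───┤
│       │ │ │ │ │   │
│ ╶───┬─┘ │ ╵ │ │ ╶─┤
│     │   │   │ │   │
│ ┌───┤ ┌─┴───┤ │ ╷ │
│ │   │ │     │ │ │ │
│ │ ╷ ╵ │ ┌─┐ ╵ │ │ │
│ │ │   │ │ │   │ │ │
│ │ └───┘ │ └───┼─┘ │
│ │       │     │   │
│ └───────┴─╴ ╷ ╵ ╷ │
│             │   │ │
└─────────────┴───┴─┘

Path to Q:

┌─┬─────────────┬───┐
│A│             │   │
│ ╵ ┌───────┐ ╷ ╵ ┌─┤
│↓  │       │ │   │ │
│ ╶─┴─┐ ┌───┤ ├─╴ │ │
│↳ → ↓│ │   │ │   │ │
├───┐ ╵ │ ╷ ╵ ├───┘ │
│   │↳ ↓│ │   │     │
│ ╶─┴─╴ │ ├─┐ │ ┌───┤
│↓ ← ← ↲│ │ │ │ │   │
│ ╶───┬─┘ │ ╵ │ │ ╶─┤
│↓    │   │   │ │   │
│ ┌───┤ ┌─┴───┤ │ ╷ │
│↓│   │ │     │ │ │ │
│ │ ╷ ╵ │ ┌─┐ ╵ │ │ │
│↓│ │   │ │ │   │ │ │
│ │ └───┘ │ └───┼─┘ │
│↓│       │     │   │
│ └───────┴─╴ ╷ ╵ ╷ │
│↳ Q          │   │ │
└─────────────┴───┴─┘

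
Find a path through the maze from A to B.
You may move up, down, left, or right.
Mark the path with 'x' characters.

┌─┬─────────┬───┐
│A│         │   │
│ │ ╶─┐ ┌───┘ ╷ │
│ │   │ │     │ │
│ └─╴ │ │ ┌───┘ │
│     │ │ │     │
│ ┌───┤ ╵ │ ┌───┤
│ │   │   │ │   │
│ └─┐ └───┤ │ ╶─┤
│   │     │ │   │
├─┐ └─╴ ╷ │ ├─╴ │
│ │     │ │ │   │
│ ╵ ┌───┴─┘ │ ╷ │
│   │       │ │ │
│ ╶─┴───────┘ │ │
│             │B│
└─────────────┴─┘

Finding the shortest path through the maze:
Path length: 20 steps
Directions: down → down → down → down → right → down → down → left → down → right → right → right → right → right → right → up → up → right → down → down

Solution:

┌─┬─────────┬───┐
│A│         │   │
│ │ ╶─┐ ┌───┘ ╷ │
│x│   │ │     │ │
│ └─╴ │ │ ┌───┘ │
│x    │ │ │     │
│ ┌───┤ ╵ │ ┌───┤
│x│   │   │ │   │
│ └─┐ └───┤ │ ╶─┤
│x x│     │ │   │
├─┐ └─╴ ╷ │ ├─╴ │
│ │x    │ │ │x x│
│ ╵ ┌───┴─┘ │ ╷ │
│x x│       │x│x│
│ ╶─┴───────┘ │ │
│x x x x x x x│B│
└─────────────┴─┘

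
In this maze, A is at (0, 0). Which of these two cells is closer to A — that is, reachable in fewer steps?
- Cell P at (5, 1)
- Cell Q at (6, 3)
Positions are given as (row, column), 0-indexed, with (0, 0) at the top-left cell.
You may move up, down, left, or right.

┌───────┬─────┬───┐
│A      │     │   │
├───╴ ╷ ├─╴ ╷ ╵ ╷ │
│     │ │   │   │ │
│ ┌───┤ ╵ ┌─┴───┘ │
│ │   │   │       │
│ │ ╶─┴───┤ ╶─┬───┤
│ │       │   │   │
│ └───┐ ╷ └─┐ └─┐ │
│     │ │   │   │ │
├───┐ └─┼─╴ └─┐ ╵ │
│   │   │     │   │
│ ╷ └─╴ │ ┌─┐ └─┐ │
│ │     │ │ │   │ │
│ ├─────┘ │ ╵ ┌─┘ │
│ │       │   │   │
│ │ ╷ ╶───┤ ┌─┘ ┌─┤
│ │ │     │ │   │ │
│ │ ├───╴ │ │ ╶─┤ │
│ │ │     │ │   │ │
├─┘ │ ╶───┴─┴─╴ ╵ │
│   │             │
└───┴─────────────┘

Shortest path A → P at (5, 1): 16 steps
Shortest path A → Q at (6, 3): 13 steps

Q is closer (13 steps vs 16 steps).

Path to P:

┌───────┬─────┬───┐
│A → ↓  │     │   │
├───╴ ╷ ├─╴ ╷ ╵ ╷ │
│↓ ← ↲│ │   │   │ │
│ ┌───┤ ╵ ┌─┴───┘ │
│↓│   │   │       │
│ │ ╶─┴───┤ ╶─┬───┤
│↓│       │   │   │
│ └───┐ ╷ └─┐ └─┐ │
│↳ → ↓│ │   │   │ │
├───┐ └─┼─╴ └─┐ ╵ │
│  P│↳ ↓│     │   │
│ ╷ └─╴ │ ┌─┐ └─┐ │
│ │↑ ← ↲│ │ │   │ │
│ ├─────┘ │ ╵ ┌─┘ │
│ │       │   │   │
│ │ ╷ ╶───┤ ┌─┘ ┌─┤
│ │ │     │ │   │ │
│ │ ├───╴ │ │ ╶─┤ │
│ │ │     │ │   │ │
├─┘ │ ╶───┴─┴─╴ ╵ │
│   │             │
└───┴─────────────┘

Path to Q:

┌───────┬─────┬───┐
│A → ↓  │     │   │
├───╴ ╷ ├─╴ ╷ ╵ ╷ │
│↓ ← ↲│ │   │   │ │
│ ┌───┤ ╵ ┌─┴───┘ │
│↓│   │   │       │
│ │ ╶─┴───┤ ╶─┬───┤
│↓│       │   │   │
│ └───┐ ╷ └─┐ └─┐ │
│↳ → ↓│ │   │   │ │
├───┐ └─┼─╴ └─┐ ╵ │
│   │↳ ↓│     │   │
│ ╷ └─╴ │ ┌─┐ └─┐ │
│ │    Q│ │ │   │ │
│ ├─────┘ │ ╵ ┌─┘ │
│ │       │   │   │
│ │ ╷ ╶───┤ ┌─┘ ┌─┤
│ │ │     │ │   │ │
│ │ ├───╴ │ │ ╶─┤ │
│ │ │     │ │   │ │
├─┘ │ ╶───┴─┴─╴ ╵ │
│   │             │
└───┴─────────────┘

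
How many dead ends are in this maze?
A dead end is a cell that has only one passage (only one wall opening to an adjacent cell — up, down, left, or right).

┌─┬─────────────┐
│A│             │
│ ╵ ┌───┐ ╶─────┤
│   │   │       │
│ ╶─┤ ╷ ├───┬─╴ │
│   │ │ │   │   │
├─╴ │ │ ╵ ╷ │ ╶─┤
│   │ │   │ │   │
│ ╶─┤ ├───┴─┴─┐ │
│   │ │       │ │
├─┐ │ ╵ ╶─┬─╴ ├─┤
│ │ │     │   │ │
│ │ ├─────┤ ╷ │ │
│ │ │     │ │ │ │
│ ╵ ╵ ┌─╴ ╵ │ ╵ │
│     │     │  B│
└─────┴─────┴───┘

Checking each cell for number of passages:

Dead ends found at positions:
  (0, 0)
  (0, 7)
  (3, 5)
  (4, 7)
  (5, 0)
  (5, 4)
  (5, 7)
  (7, 3)
Total dead ends: 8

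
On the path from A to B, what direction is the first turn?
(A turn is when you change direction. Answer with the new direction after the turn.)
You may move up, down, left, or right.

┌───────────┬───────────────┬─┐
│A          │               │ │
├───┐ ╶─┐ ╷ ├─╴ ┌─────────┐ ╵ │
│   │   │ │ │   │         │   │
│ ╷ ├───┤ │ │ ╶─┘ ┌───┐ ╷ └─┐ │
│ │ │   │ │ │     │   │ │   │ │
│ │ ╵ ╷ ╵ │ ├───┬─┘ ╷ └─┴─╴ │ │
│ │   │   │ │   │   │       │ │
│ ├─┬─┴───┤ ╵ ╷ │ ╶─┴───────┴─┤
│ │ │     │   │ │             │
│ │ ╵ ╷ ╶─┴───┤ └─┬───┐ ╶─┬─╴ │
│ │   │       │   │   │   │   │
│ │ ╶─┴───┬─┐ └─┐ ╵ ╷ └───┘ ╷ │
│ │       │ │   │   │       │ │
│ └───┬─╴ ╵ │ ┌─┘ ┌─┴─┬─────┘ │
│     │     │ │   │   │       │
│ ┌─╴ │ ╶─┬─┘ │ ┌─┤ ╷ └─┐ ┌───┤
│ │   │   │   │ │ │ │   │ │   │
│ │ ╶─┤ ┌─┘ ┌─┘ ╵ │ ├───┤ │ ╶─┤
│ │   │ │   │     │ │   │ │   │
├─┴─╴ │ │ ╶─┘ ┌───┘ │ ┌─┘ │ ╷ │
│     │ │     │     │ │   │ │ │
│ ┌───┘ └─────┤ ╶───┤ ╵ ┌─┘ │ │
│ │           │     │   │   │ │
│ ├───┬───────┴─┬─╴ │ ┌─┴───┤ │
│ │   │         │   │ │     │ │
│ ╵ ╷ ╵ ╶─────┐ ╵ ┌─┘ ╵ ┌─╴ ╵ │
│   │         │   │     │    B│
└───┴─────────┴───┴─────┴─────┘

Directions: right, right, right, right, right, down, down, down, down, right, up, right, down, down, right, down, right, up, right, down, right, right, right, up, right, down, down, left, left, down, down, down, left, down, left, down, down, right, up, right, right, down, right
First turn direction: down

Solution:

┌───────────┬───────────────┬─┐
│A → → → → ↓│               │ │
├───┐ ╶─┐ ╷ ├─╴ ┌─────────┐ ╵ │
│   │   │ │↓│   │         │   │
│ ╷ ├───┤ │ │ ╶─┘ ┌───┐ ╷ └─┐ │
│ │ │   │ │↓│     │   │ │   │ │
│ │ ╵ ╷ ╵ │ ├───┬─┘ ╷ └─┴─╴ │ │
│ │   │   │↓│↱ ↓│   │       │ │
│ ├─┬─┴───┤ ╵ ╷ │ ╶─┴───────┴─┤
│ │ │     │↳ ↑│↓│             │
│ │ ╵ ╷ ╶─┴───┤ └─┬───┐ ╶─┬─╴ │
│ │   │       │↳ ↓│↱ ↓│   │↱ ↓│
│ │ ╶─┴───┬─┐ └─┐ ╵ ╷ └───┘ ╷ │
│ │       │ │   │↳ ↑│↳ → → ↑│↓│
│ └───┬─╴ ╵ │ ┌─┘ ┌─┴─┬─────┘ │
│     │     │ │   │   │  ↓ ← ↲│
│ ┌─╴ │ ╶─┬─┘ │ ┌─┤ ╷ └─┐ ┌───┤
│ │   │   │   │ │ │ │   │↓│   │
│ │ ╶─┤ ┌─┘ ┌─┘ ╵ │ ├───┤ │ ╶─┤
│ │   │ │   │     │ │   │↓│   │
├─┴─╴ │ │ ╶─┘ ┌───┘ │ ┌─┘ │ ╷ │
│     │ │     │     │ │↓ ↲│ │ │
│ ┌───┘ └─────┤ ╶───┤ ╵ ┌─┘ │ │
│ │           │     │↓ ↲│   │ │
│ ├───┬───────┴─┬─╴ │ ┌─┴───┤ │
│ │   │         │   │↓│↱ → ↓│ │
│ ╵ ╷ ╵ ╶─────┐ ╵ ┌─┘ ╵ ┌─╴ ╵ │
│   │         │   │  ↳ ↑│  ↳ B│
└───┴─────────┴───┴─────┴─────┘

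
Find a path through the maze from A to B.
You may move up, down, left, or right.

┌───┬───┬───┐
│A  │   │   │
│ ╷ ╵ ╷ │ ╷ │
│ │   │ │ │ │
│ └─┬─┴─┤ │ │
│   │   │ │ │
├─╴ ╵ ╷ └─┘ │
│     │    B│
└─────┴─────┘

Finding the shortest path through the maze:
Path length: 10 steps
Directions: down → down → right → down → right → up → right → down → right → right

Solution:

┌───┬───┬───┐
│A  │   │   │
│ ╷ ╵ ╷ │ ╷ │
│↓│   │ │ │ │
│ └─┬─┴─┤ │ │
│↳ ↓│↱ ↓│ │ │
├─╴ ╵ ╷ └─┘ │
│  ↳ ↑│↳ → B│
└─────┴─────┘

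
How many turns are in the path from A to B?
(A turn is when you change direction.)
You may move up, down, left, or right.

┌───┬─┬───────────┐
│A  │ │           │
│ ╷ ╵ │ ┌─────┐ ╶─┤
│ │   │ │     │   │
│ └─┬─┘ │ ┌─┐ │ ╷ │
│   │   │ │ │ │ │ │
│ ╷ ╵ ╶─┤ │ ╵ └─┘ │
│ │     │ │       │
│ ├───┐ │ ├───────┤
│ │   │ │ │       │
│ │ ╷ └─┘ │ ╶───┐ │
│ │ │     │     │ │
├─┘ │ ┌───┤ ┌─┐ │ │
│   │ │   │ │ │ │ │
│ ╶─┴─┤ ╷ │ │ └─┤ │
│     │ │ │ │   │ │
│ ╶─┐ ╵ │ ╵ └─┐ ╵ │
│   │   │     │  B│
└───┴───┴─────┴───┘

Directions: down, down, right, down, right, up, right, up, up, right, right, right, right, down, right, down, down, left, left, up, up, left, left, down, down, down, down, left, left, up, left, down, down, left, down, right, right, down, right, up, up, right, down, down, right, up, up, up, up, right, right, right, down, down, down, down
Number of turns: 30

Solution:

┌───┬─┬───────────┐
│A  │ │↱ → → → ↓  │
│ ╷ ╵ │ ┌─────┐ ╶─┤
│↓│   │↑│↓ ← ↰│↳ ↓│
│ └─┬─┘ │ ┌─┐ │ ╷ │
│↳ ↓│↱ ↑│↓│ │↑│ │↓│
│ ╷ ╵ ╶─┤ │ ╵ └─┘ │
│ │↳ ↑  │↓│  ↑ ← ↲│
│ ├───┐ │ ├───────┤
│ │↓ ↰│ │↓│↱ → → ↓│
│ │ ╷ └─┘ │ ╶───┐ │
│ │↓│↑ ← ↲│↑    │↓│
├─┘ │ ┌───┤ ┌─┐ │ │
│↓ ↲│ │↱ ↓│↑│ │ │↓│
│ ╶─┴─┤ ╷ │ │ └─┤ │
│↳ → ↓│↑│↓│↑│   │↓│
│ ╶─┐ ╵ │ ╵ └─┐ ╵ │
│   │↳ ↑│↳ ↑  │  B│
└───┴───┴─────┴───┘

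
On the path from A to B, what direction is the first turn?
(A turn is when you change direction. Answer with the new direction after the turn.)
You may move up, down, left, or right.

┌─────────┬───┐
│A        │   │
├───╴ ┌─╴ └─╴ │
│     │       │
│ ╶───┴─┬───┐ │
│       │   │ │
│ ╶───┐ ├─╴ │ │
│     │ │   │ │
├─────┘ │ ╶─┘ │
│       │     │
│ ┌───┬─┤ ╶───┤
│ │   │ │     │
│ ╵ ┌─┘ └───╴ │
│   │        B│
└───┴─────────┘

Directions: right, right, right, right, down, right, right, down, down, down, left, left, down, right, right, down
First turn direction: down

Solution:

┌─────────┬───┐
│A → → → ↓│   │
├───╴ ┌─╴ └─╴ │
│     │  ↳ → ↓│
│ ╶───┴─┬───┐ │
│       │   │↓│
│ ╶───┐ ├─╴ │ │
│     │ │   │↓│
├─────┘ │ ╶─┘ │
│       │↓ ← ↲│
│ ┌───┬─┤ ╶───┤
│ │   │ │↳ → ↓│
│ ╵ ┌─┘ └───╴ │
│   │        B│
└───┴─────────┘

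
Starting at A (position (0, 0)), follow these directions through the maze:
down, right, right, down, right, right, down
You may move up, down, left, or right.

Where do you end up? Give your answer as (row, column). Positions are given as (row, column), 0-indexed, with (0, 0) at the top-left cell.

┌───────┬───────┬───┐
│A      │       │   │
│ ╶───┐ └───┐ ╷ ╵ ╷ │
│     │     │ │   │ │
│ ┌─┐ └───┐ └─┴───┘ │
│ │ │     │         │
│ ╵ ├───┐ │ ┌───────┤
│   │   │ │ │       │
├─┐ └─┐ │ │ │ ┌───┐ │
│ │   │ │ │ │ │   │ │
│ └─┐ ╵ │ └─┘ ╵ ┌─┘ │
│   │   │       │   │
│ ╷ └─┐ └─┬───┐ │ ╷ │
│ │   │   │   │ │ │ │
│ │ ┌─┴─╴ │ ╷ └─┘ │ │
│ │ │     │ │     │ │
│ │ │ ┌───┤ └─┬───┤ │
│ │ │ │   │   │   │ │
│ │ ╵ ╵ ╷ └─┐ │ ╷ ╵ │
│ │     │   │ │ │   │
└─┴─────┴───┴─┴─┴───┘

Following directions step by step:
Start: (0, 0)
  down: (0, 0) → (1, 0)
  right: (1, 0) → (1, 1)
  right: (1, 1) → (1, 2)
  down: (1, 2) → (2, 2)
  right: (2, 2) → (2, 3)
  right: (2, 3) → (2, 4)
  down: (2, 4) → (3, 4)
Final position: (3, 4)

Path taken:

┌───────┬───────┬───┐
│A      │       │   │
│ ╶───┐ └───┐ ╷ ╵ ╷ │
│↳ → ↓│     │ │   │ │
│ ┌─┐ └───┐ └─┴───┘ │
│ │ │↳ → ↓│         │
│ ╵ ├───┐ │ ┌───────┤
│   │   │B│ │       │
├─┐ └─┐ │ │ │ ┌───┐ │
│ │   │ │ │ │ │   │ │
│ └─┐ ╵ │ └─┘ ╵ ┌─┘ │
│   │   │       │   │
│ ╷ └─┐ └─┬───┐ │ ╷ │
│ │   │   │   │ │ │ │
│ │ ┌─┴─╴ │ ╷ └─┘ │ │
│ │ │     │ │     │ │
│ │ │ ┌───┤ └─┬───┤ │
│ │ │ │   │   │   │ │
│ │ ╵ ╵ ╷ └─┐ │ ╷ ╵ │
│ │     │   │ │ │   │
└─┴─────┴───┴─┴─┴───┘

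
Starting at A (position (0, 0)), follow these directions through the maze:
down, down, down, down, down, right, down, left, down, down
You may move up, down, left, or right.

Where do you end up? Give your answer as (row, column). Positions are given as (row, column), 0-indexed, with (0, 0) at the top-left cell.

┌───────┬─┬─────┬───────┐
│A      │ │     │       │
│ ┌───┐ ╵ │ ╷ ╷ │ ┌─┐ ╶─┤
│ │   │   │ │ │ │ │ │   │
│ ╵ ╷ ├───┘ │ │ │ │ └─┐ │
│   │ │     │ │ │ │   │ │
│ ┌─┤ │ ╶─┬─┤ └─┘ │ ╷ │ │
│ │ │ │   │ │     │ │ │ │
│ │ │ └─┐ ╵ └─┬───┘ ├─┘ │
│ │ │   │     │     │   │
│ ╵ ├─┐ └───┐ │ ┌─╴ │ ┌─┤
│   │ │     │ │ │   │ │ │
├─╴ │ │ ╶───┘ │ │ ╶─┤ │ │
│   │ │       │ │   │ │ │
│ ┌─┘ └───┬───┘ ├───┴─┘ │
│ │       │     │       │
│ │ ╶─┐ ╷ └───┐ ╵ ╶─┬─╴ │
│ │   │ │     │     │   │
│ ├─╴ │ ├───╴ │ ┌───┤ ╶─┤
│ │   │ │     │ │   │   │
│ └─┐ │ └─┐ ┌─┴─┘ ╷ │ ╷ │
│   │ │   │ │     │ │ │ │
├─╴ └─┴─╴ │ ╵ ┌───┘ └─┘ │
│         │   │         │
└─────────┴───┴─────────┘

Following directions step by step:
Start: (0, 0)
  down: (0, 0) → (1, 0)
  down: (1, 0) → (2, 0)
  down: (2, 0) → (3, 0)
  down: (3, 0) → (4, 0)
  down: (4, 0) → (5, 0)
  right: (5, 0) → (5, 1)
  down: (5, 1) → (6, 1)
  left: (6, 1) → (6, 0)
  down: (6, 0) → (7, 0)
  down: (7, 0) → (8, 0)
Final position: (8, 0)

Path taken:

┌───────┬─┬─────┬───────┐
│A      │ │     │       │
│ ┌───┐ ╵ │ ╷ ╷ │ ┌─┐ ╶─┤
│↓│   │   │ │ │ │ │ │   │
│ ╵ ╷ ├───┘ │ │ │ │ └─┐ │
│↓  │ │     │ │ │ │   │ │
│ ┌─┤ │ ╶─┬─┤ └─┘ │ ╷ │ │
│↓│ │ │   │ │     │ │ │ │
│ │ │ └─┐ ╵ └─┬───┘ ├─┘ │
│↓│ │   │     │     │   │
│ ╵ ├─┐ └───┐ │ ┌─╴ │ ┌─┤
│↳ ↓│ │     │ │ │   │ │ │
├─╴ │ │ ╶───┘ │ │ ╶─┤ │ │
│↓ ↲│ │       │ │   │ │ │
│ ┌─┘ └───┬───┘ ├───┴─┘ │
│↓│       │     │       │
│ │ ╶─┐ ╷ └───┐ ╵ ╶─┬─╴ │
│B│   │ │     │     │   │
│ ├─╴ │ ├───╴ │ ┌───┤ ╶─┤
│ │   │ │     │ │   │   │
│ └─┐ │ └─┐ ┌─┴─┘ ╷ │ ╷ │
│   │ │   │ │     │ │ │ │
├─╴ └─┴─╴ │ ╵ ┌───┘ └─┘ │
│         │   │         │
└─────────┴───┴─────────┘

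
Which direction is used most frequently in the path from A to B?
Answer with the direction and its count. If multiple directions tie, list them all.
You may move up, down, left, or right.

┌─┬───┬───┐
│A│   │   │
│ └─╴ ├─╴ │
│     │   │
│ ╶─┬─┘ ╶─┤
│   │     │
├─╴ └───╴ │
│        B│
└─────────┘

Directions: down, down, right, down, right, right, right
Counts: {'down': 3, 'right': 4}
Most common: right (4 times)

Solution:

┌─┬───┬───┐
│A│   │   │
│ └─╴ ├─╴ │
│↓    │   │
│ ╶─┬─┘ ╶─┤
│↳ ↓│     │
├─╴ └───╴ │
│  ↳ → → B│
└─────────┘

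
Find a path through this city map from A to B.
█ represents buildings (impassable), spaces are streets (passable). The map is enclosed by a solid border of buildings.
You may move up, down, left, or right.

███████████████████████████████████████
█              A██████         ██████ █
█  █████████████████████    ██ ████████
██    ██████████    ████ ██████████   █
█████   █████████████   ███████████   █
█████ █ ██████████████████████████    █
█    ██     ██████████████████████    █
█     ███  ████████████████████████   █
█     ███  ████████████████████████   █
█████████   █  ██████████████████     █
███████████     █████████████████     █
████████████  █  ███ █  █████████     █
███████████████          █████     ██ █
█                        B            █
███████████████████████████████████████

Finding the shortest path from A to B:
Movement: cardinal only
Path length: 48 steps
Directions: left → left → left → left → left → left → left → left → left → left → left → left → left → down → down → right → right → right → down → right → right → down → down → right → right → down → down → down → right → right → down → right → right → right → right → down → down → down → right → right → right → right → right → right → right → right → right → right

Solution:

███████████████████████████████████████
█ ↓←←←←←←←←←←←←A██████         ██████ █
█ ↓█████████████████████    ██ ████████
██↳→→↓██████████    ████ ██████████   █
█████↳→↓█████████████   ███████████   █
█████ █↓██████████████████████████    █
█    ██↳→↓  ██████████████████████    █
█     ███↓ ████████████████████████   █
█     ███↓ ████████████████████████   █
█████████↳→↓█  ██████████████████     █
███████████↳→→→↓█████████████████     █
████████████  █↓ ███ █  █████████     █
███████████████↓         █████     ██ █
█              ↳→→→→→→→→→B            █
███████████████████████████████████████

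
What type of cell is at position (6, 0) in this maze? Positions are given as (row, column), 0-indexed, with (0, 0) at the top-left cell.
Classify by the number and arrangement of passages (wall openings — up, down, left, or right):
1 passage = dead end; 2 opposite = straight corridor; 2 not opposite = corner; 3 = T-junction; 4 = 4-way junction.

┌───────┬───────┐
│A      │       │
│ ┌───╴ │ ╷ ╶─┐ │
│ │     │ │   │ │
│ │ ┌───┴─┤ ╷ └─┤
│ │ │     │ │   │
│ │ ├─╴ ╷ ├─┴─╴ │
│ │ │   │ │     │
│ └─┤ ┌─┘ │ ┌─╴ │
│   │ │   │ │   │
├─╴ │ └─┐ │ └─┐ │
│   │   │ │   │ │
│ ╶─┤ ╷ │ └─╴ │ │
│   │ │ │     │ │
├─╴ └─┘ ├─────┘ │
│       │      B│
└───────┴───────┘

Checking cell at (6, 0):
Number of passages: 2
Cell type: corner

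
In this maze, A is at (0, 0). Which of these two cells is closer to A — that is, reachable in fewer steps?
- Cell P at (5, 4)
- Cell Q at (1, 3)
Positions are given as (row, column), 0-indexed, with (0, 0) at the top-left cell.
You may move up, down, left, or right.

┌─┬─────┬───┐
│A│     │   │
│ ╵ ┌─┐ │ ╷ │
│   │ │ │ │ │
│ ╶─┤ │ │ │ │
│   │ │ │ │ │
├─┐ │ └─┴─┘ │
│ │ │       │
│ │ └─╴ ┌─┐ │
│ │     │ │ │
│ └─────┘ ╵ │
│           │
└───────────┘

Shortest path A → P at (5, 4): 13 steps
Shortest path A → Q at (1, 3): 6 steps

Q is closer (6 steps vs 13 steps).

Path to P:

┌─┬─────┬───┐
│A│     │   │
│ ╵ ┌─┐ │ ╷ │
│↓  │ │ │ │ │
│ ╶─┤ │ │ │ │
│↳ ↓│ │ │ │ │
├─┐ │ └─┴─┘ │
│ │↓│  ↱ → ↓│
│ │ └─╴ ┌─┐ │
│ │↳ → ↑│ │↓│
│ └─────┘ ╵ │
│        P ↲│
└───────────┘

Path to Q:

┌─┬─────┬───┐
│A│↱ → ↓│   │
│ ╵ ┌─┐ │ ╷ │
│↳ ↑│ │Q│ │ │
│ ╶─┤ │ │ │ │
│   │ │ │ │ │
├─┐ │ └─┴─┘ │
│ │ │       │
│ │ └─╴ ┌─┐ │
│ │     │ │ │
│ └─────┘ ╵ │
│           │
└───────────┘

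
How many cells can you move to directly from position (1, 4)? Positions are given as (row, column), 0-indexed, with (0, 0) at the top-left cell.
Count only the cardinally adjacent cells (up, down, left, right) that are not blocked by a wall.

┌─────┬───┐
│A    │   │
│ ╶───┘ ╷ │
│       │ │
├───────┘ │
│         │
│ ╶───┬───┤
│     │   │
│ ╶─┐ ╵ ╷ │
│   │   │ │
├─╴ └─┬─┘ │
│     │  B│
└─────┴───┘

Checking passable neighbors of (1, 4):
Neighbors: (0, 4), (2, 4)
Count: 2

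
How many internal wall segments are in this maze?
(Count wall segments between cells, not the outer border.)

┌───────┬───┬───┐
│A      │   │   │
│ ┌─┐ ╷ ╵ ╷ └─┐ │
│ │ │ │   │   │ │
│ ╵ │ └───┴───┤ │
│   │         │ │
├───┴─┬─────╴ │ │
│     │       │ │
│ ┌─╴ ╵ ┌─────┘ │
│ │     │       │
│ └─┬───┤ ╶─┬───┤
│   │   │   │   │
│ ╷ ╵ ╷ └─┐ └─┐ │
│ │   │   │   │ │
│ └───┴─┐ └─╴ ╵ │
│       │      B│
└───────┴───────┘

Counting internal wall segments:
Total internal walls: 49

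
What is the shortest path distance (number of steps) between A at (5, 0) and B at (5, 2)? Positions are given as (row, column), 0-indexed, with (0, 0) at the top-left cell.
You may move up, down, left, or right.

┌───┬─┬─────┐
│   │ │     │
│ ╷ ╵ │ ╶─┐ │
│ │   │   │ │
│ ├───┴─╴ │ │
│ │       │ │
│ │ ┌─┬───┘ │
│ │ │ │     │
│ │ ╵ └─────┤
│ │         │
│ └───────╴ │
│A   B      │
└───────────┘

Finding path from (5, 0) to (5, 2):
Path: (5,0) → (5,1) → (5,2)
Distance: 2 steps

Solution:

┌───┬─┬─────┐
│   │ │     │
│ ╷ ╵ │ ╶─┐ │
│ │   │   │ │
│ ├───┴─╴ │ │
│ │       │ │
│ │ ┌─┬───┘ │
│ │ │ │     │
│ │ ╵ └─────┤
│ │         │
│ └───────╴ │
│A → B      │
└───────────┘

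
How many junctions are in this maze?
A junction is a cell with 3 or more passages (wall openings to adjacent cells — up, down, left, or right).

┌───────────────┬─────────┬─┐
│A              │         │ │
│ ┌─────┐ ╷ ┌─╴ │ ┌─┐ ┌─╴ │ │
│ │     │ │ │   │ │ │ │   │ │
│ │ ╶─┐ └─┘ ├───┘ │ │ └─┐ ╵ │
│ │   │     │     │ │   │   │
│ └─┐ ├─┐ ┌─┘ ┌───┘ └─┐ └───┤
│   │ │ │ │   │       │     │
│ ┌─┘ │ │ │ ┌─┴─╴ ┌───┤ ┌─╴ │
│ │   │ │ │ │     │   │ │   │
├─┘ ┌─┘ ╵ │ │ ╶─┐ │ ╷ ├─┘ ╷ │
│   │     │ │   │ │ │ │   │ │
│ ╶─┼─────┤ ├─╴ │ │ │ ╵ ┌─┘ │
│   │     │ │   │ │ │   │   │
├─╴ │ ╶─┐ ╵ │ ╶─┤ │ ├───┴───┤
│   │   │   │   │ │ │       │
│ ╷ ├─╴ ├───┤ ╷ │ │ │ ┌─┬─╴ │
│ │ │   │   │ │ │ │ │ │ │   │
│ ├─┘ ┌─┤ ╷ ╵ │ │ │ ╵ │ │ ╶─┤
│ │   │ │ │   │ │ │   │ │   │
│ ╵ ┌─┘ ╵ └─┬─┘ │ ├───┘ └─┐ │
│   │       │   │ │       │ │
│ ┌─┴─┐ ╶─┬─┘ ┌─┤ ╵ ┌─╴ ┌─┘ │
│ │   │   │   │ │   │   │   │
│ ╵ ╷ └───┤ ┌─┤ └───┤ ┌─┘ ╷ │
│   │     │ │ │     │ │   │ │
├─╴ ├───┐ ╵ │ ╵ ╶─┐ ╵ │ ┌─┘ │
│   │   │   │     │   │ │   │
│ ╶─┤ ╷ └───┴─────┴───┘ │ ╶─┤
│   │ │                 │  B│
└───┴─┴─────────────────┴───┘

Checking each cell for number of passages:

Junctions found (3+ passages):
  (0, 4): 3 passages
  (0, 5): 3 passages
  (0, 10): 3 passages
  (1, 12): 3 passages
  (2, 4): 3 passages
  (3, 0): 3 passages
  (3, 8): 3 passages
  (3, 9): 3 passages
  (3, 11): 3 passages
  (4, 8): 3 passages
  (4, 13): 3 passages
  (5, 3): 3 passages
  (7, 1): 3 passages
  (7, 6): 3 passages
  (10, 0): 3 passages
  (10, 3): 4 passages
  (10, 4): 3 passages
  (10, 11): 4 passages
  (11, 13): 3 passages
  (12, 1): 3 passages
  (12, 7): 3 passages
  (13, 7): 3 passages
Total junctions: 22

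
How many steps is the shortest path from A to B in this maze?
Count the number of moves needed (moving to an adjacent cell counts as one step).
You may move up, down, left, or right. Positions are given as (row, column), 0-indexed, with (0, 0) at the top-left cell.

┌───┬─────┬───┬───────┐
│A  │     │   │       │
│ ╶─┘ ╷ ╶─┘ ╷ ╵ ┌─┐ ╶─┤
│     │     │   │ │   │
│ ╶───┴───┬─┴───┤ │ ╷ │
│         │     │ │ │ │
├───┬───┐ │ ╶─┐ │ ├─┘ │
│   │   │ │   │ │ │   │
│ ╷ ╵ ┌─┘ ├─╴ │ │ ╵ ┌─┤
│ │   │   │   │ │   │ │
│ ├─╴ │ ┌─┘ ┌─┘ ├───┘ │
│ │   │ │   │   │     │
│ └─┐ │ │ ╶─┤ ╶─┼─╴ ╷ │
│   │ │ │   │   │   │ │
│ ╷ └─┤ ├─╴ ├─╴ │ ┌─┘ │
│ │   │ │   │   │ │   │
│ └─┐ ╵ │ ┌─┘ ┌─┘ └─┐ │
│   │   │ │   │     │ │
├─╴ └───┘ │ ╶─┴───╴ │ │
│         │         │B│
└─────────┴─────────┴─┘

Using BFS to find shortest path:
Start: (0, 0), End: (9, 10)
Path found:
(0,0) → (1,0) → (2,0) → (2,1) → (2,2) → (2,3) → (2,4) → (3,4) → (4,4) → (4,3) → (5,3) → (6,3) → (7,3) → (8,3) → (8,2) → (7,2) → (7,1) → (6,1) → (6,0) → (7,0) → (8,0) → (8,1) → (9,1) → (9,2) → (9,3) → (9,4) → (8,4) → (7,4) → (7,5) → (6,5) → (6,4) → (5,4) → (5,5) → (4,5) → (4,6) → (3,6) → (3,5) → (2,5) → (2,6) → (2,7) → (3,7) → (4,7) → (5,7) → (5,6) → (6,6) → (6,7) → (7,7) → (7,6) → (8,6) → (8,5) → (9,5) → (9,6) → (9,7) → (9,8) → (9,9) → (8,9) → (8,8) → (7,8) → (6,8) → (6,9) → (5,9) → (5,10) → (6,10) → (7,10) → (8,10) → (9,10)
Number of steps: 65

Solution:

┌───┬─────┬───┬───────┐
│A  │     │   │       │
│ ╶─┘ ╷ ╶─┘ ╷ ╵ ┌─┐ ╶─┤
│↓    │     │   │ │   │
│ ╶───┴───┬─┴───┤ │ ╷ │
│↳ → → → ↓│↱ → ↓│ │ │ │
├───┬───┐ │ ╶─┐ │ ├─┘ │
│   │   │↓│↑ ↰│↓│ │   │
│ ╷ ╵ ┌─┘ ├─╴ │ │ ╵ ┌─┤
│ │   │↓ ↲│↱ ↑│↓│   │ │
│ ├─╴ │ ┌─┘ ┌─┘ ├───┘ │
│ │   │↓│↱ ↑│↓ ↲│  ↱ ↓│
│ └─┐ │ │ ╶─┤ ╶─┼─╴ ╷ │
│↓ ↰│ │↓│↑ ↰│↳ ↓│↱ ↑│↓│
│ ╷ └─┤ ├─╴ ├─╴ │ ┌─┘ │
│↓│↑ ↰│↓│↱ ↑│↓ ↲│↑│  ↓│
│ └─┐ ╵ │ ┌─┘ ┌─┘ └─┐ │
│↳ ↓│↑ ↲│↑│↓ ↲│  ↑ ↰│↓│
├─╴ └───┘ │ ╶─┴───╴ │ │
│  ↳ → → ↑│↳ → → → ↑│B│
└─────────┴─────────┴─┘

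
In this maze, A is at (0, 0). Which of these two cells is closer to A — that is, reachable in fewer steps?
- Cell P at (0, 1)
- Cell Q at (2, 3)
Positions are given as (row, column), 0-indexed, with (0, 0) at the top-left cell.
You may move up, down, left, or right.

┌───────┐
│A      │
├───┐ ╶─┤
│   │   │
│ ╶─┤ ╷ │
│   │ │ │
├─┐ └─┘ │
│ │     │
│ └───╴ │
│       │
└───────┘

Shortest path A → P at (0, 1): 1 steps
Shortest path A → Q at (2, 3): 5 steps

P is closer (1 steps vs 5 steps).

Path to P:

┌───────┐
│A P    │
├───┐ ╶─┤
│   │   │
│ ╶─┤ ╷ │
│   │ │ │
├─┐ └─┘ │
│ │     │
│ └───╴ │
│       │
└───────┘

Path to Q:

┌───────┐
│A → ↓  │
├───┐ ╶─┤
│   │↳ ↓│
│ ╶─┤ ╷ │
│   │ │Q│
├─┐ └─┘ │
│ │     │
│ └───╴ │
│       │
└───────┘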